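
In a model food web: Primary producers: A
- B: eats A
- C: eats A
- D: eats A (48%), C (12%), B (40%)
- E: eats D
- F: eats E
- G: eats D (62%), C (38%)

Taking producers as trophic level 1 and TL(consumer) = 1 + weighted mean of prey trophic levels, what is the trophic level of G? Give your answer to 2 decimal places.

3.32

B: 1 + 1 = 2
C: 1 + 1 = 2
D: 1 + (0.48×1 + 0.12×2 + 0.4×2) = 2.52
E: 1 + 2.52 = 3.52
F: 1 + 3.52 = 4.52
G: 1 + (0.62×2.52 + 0.38×2) = 3.3224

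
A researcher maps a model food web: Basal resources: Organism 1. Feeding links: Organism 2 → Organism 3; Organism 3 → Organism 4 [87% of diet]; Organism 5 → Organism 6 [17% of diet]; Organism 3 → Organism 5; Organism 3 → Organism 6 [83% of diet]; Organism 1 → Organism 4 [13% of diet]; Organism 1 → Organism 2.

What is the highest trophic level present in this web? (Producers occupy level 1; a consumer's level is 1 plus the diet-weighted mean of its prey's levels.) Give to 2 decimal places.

Organism 2: 1 + 1 = 2
Organism 3: 1 + 2 = 3
Organism 4: 1 + (0.87×3 + 0.13×1) = 3.74
Organism 5: 1 + 3 = 4
Organism 6: 1 + (0.83×3 + 0.17×4) = 4.17

4.17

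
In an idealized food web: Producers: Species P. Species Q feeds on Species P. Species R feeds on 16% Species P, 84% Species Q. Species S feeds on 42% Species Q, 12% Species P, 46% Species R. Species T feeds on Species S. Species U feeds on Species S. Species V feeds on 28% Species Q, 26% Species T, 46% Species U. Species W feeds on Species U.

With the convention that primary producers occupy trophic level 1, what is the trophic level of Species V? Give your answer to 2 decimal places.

Species Q: 1 + 1 = 2
Species R: 1 + (0.16×1 + 0.84×2) = 2.84
Species S: 1 + (0.42×2 + 0.12×1 + 0.46×2.84) = 3.2664
Species T: 1 + 3.2664 = 4.2664
Species U: 1 + 3.2664 = 4.2664
Species V: 1 + (0.28×2 + 0.26×4.2664 + 0.46×4.2664) = 4.631808
Species W: 1 + 4.2664 = 5.2664

4.63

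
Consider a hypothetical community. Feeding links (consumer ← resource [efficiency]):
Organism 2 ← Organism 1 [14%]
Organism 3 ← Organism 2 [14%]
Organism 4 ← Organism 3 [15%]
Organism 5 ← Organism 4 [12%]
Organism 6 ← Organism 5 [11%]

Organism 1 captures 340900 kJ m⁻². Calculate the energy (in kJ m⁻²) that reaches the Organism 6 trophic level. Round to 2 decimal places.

Organism 2: 340900 × 0.14 = 47726 kJ m⁻²
Organism 3: 47726 × 0.14 = 6681.64 kJ m⁻²
Organism 4: 6681.64 × 0.15 = 1002.246 kJ m⁻²
Organism 5: 1002.246 × 0.12 = 120.26952 kJ m⁻²
Organism 6: 120.26952 × 0.11 = 13.2296472 kJ m⁻²

13.23 kJ m⁻²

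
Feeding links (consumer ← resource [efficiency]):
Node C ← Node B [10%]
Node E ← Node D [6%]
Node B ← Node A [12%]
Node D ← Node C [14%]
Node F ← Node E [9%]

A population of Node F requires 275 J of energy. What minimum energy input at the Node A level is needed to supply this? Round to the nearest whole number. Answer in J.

30313051 J

Cumulative transfer efficiency: 0.12 × 0.1 × 0.14 × 0.06 × 0.09 = 0.000009072
Node A energy = 275 / 0.000009072 = 30313051 J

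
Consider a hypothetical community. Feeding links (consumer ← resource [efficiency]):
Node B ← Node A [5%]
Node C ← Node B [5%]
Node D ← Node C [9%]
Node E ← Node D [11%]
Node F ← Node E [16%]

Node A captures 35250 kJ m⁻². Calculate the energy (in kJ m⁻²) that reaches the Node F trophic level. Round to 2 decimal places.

0.14 kJ m⁻²

Node B: 35250 × 0.05 = 1762.5 kJ m⁻²
Node C: 1762.5 × 0.05 = 88.125 kJ m⁻²
Node D: 88.125 × 0.09 = 7.93125 kJ m⁻²
Node E: 7.93125 × 0.11 = 0.8724375 kJ m⁻²
Node F: 0.8724375 × 0.16 = 0.13959 kJ m⁻²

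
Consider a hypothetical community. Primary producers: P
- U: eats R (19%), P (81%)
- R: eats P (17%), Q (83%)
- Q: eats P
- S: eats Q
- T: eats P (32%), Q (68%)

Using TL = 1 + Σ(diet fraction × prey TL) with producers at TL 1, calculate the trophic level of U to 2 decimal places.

Q: 1 + 1 = 2
R: 1 + (0.17×1 + 0.83×2) = 2.83
S: 1 + 2 = 3
T: 1 + (0.32×1 + 0.68×2) = 2.68
U: 1 + (0.19×2.83 + 0.81×1) = 2.3477

2.35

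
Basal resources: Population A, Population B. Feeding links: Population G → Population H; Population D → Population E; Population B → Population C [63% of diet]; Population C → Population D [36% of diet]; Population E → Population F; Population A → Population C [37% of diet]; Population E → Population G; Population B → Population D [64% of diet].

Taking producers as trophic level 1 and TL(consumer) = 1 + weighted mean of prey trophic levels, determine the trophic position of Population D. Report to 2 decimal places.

2.36

Population C: 1 + (0.63×1 + 0.37×1) = 2
Population D: 1 + (0.36×2 + 0.64×1) = 2.36
Population E: 1 + 2.36 = 3.36
Population F: 1 + 3.36 = 4.36
Population G: 1 + 3.36 = 4.36
Population H: 1 + 4.36 = 5.36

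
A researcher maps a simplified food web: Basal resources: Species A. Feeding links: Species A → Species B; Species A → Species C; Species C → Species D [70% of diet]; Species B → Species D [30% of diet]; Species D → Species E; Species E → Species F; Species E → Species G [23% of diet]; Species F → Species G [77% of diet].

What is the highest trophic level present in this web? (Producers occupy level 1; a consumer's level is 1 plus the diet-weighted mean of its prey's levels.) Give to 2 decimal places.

5.77

Species B: 1 + 1 = 2
Species C: 1 + 1 = 2
Species D: 1 + (0.7×2 + 0.3×2) = 3
Species E: 1 + 3 = 4
Species F: 1 + 4 = 5
Species G: 1 + (0.23×4 + 0.77×5) = 5.77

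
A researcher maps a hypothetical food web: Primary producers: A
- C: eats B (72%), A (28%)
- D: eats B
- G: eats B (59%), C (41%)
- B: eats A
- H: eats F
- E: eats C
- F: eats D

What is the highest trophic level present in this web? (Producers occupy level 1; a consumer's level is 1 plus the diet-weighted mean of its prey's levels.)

5

B: 1 + 1 = 2
C: 1 + (0.72×2 + 0.28×1) = 2.72
D: 1 + 2 = 3
E: 1 + 2.72 = 3.72
F: 1 + 3 = 4
G: 1 + (0.59×2 + 0.41×2.72) = 3.2952
H: 1 + 4 = 5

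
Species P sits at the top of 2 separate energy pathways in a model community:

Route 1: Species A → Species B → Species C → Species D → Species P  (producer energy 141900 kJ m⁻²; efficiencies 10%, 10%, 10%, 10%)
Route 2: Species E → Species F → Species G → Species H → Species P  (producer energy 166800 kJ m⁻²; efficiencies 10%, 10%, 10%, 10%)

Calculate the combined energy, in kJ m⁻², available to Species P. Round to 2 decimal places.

30.87 kJ m⁻²

Route 1: 141900 × 0.1 × 0.1 × 0.1 × 0.1 = 14.19 kJ m⁻²
Route 2: 166800 × 0.1 × 0.1 × 0.1 × 0.1 = 16.68 kJ m⁻²
Total at Species P: 14.19 + 16.68 = 30.87 kJ m⁻²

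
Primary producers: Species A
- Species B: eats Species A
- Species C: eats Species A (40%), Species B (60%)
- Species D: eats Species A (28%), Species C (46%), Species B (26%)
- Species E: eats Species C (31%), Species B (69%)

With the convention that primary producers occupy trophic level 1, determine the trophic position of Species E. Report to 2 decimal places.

3.19

Species B: 1 + 1 = 2
Species C: 1 + (0.4×1 + 0.6×2) = 2.6
Species D: 1 + (0.28×1 + 0.46×2.6 + 0.26×2) = 2.996
Species E: 1 + (0.31×2.6 + 0.69×2) = 3.186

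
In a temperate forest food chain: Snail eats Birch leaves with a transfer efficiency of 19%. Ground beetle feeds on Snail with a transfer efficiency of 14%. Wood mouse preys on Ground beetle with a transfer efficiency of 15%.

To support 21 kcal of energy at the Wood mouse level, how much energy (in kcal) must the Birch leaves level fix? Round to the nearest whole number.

5263 kcal

Cumulative transfer efficiency: 0.19 × 0.14 × 0.15 = 0.00399
Birch leaves energy = 21 / 0.00399 = 5263 kcal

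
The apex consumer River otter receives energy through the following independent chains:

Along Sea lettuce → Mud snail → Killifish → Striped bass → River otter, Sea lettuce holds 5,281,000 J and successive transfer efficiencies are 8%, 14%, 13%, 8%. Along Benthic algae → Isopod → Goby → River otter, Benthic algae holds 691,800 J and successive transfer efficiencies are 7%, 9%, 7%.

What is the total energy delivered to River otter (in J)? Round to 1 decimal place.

920.2 J

Via Sea lettuce: 5281000 × 0.08 × 0.14 × 0.13 × 0.08 = 615.13088 J
Via Benthic algae: 691800 × 0.07 × 0.09 × 0.07 = 305.0838 J
Total at River otter: 615.13088 + 305.0838 = 920.21468 J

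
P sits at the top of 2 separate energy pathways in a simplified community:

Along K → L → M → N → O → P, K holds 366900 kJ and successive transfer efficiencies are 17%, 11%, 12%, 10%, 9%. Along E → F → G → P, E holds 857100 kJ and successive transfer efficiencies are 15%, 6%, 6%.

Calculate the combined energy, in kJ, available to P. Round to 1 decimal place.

Via K: 366900 × 0.17 × 0.11 × 0.12 × 0.1 × 0.09 = 7.4099124 kJ
Via E: 857100 × 0.15 × 0.06 × 0.06 = 462.834 kJ
Total at P: 7.4099124 + 462.834 = 470.2439124 kJ

470.2 kJ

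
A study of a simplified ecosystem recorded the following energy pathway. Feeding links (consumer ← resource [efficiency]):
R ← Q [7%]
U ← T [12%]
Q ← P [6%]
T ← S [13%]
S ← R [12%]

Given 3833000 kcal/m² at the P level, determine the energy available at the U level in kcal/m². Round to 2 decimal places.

Q: 3833000 × 0.06 = 229980 kcal/m²
R: 229980 × 0.07 = 16098.6 kcal/m²
S: 16098.6 × 0.12 = 1931.832 kcal/m²
T: 1931.832 × 0.13 = 251.13816 kcal/m²
U: 251.13816 × 0.12 = 30.1365792 kcal/m²

30.14 kcal/m²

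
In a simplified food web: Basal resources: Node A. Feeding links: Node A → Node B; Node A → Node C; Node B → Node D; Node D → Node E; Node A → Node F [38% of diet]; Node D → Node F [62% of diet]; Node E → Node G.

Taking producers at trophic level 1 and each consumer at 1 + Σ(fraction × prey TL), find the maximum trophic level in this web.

5

Node B: 1 + 1 = 2
Node C: 1 + 1 = 2
Node D: 1 + 2 = 3
Node E: 1 + 3 = 4
Node F: 1 + (0.38×1 + 0.62×3) = 3.24
Node G: 1 + 4 = 5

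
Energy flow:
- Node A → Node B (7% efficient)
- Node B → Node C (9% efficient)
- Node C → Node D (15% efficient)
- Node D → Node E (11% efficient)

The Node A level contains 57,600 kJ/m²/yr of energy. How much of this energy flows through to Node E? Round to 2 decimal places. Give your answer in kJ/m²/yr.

5.99 kJ/m²/yr

Node B: 57600 × 0.07 = 4032 kJ/m²/yr
Node C: 4032 × 0.09 = 362.88 kJ/m²/yr
Node D: 362.88 × 0.15 = 54.432 kJ/m²/yr
Node E: 54.432 × 0.11 = 5.98752 kJ/m²/yr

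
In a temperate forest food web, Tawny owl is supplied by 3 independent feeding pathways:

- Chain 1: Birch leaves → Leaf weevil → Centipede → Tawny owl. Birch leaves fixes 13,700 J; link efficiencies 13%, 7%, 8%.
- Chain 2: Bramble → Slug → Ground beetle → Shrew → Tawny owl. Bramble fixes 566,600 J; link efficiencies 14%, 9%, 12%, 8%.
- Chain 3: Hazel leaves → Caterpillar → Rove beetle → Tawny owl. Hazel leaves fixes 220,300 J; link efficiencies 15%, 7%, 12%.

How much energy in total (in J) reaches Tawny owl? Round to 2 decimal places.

Chain 1: 13700 × 0.13 × 0.07 × 0.08 = 9.9736 J
Chain 2: 566600 × 0.14 × 0.09 × 0.12 × 0.08 = 68.535936 J
Chain 3: 220300 × 0.15 × 0.07 × 0.12 = 277.578 J
Total at Tawny owl: 9.9736 + 68.535936 + 277.578 = 356.087536 J

356.09 J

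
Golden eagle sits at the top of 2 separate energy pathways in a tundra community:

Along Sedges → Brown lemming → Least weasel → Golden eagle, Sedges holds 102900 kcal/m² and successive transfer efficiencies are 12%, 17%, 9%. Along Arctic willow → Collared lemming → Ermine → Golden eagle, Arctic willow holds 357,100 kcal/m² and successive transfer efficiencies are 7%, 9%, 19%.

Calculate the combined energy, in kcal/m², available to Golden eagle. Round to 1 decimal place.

616.4 kcal/m²

Via Sedges: 102900 × 0.12 × 0.17 × 0.09 = 188.9244 kcal/m²
Via Arctic willow: 357100 × 0.07 × 0.09 × 0.19 = 427.4487 kcal/m²
Total at Golden eagle: 188.9244 + 427.4487 = 616.3731 kcal/m²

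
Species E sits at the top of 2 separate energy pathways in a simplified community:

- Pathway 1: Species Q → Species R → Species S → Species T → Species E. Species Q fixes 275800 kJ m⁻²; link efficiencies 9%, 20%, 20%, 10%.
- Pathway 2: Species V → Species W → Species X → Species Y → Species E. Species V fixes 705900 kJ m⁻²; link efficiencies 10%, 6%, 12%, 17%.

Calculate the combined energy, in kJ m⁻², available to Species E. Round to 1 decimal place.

Pathway 1: 275800 × 0.09 × 0.2 × 0.2 × 0.1 = 99.288 kJ m⁻²
Pathway 2: 705900 × 0.1 × 0.06 × 0.12 × 0.17 = 86.40216 kJ m⁻²
Total at Species E: 99.288 + 86.40216 = 185.69016 kJ m⁻²

185.7 kJ m⁻²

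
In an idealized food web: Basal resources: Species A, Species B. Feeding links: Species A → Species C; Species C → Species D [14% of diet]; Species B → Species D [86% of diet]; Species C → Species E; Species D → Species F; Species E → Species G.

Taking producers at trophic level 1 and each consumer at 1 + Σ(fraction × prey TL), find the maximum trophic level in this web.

4

Species C: 1 + 1 = 2
Species D: 1 + (0.14×2 + 0.86×1) = 2.14
Species E: 1 + 2 = 3
Species F: 1 + 2.14 = 3.14
Species G: 1 + 3 = 4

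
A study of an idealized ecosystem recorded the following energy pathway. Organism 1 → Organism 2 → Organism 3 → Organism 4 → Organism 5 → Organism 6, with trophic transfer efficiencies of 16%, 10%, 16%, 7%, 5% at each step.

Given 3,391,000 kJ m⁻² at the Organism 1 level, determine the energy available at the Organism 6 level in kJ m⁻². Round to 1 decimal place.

30.4 kJ m⁻²

Organism 2: 3391000 × 0.16 = 542560 kJ m⁻²
Organism 3: 542560 × 0.1 = 54256 kJ m⁻²
Organism 4: 54256 × 0.16 = 8680.96 kJ m⁻²
Organism 5: 8680.96 × 0.07 = 607.6672 kJ m⁻²
Organism 6: 607.6672 × 0.05 = 30.38336 kJ m⁻²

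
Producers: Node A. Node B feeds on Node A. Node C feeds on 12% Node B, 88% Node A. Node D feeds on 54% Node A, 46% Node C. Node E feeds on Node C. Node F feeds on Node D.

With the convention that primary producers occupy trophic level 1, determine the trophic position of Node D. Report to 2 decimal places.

Node B: 1 + 1 = 2
Node C: 1 + (0.12×2 + 0.88×1) = 2.12
Node D: 1 + (0.54×1 + 0.46×2.12) = 2.5152
Node E: 1 + 2.12 = 3.12
Node F: 1 + 2.5152 = 3.5152

2.52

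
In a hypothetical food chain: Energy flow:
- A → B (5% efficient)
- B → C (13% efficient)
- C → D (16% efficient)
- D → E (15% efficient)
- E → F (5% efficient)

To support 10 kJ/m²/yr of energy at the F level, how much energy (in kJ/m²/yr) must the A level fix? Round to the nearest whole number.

1282051 kJ/m²/yr

Cumulative transfer efficiency: 0.05 × 0.13 × 0.16 × 0.15 × 0.05 = 0.0000078
A energy = 10 / 0.0000078 = 1282051 kJ/m²/yr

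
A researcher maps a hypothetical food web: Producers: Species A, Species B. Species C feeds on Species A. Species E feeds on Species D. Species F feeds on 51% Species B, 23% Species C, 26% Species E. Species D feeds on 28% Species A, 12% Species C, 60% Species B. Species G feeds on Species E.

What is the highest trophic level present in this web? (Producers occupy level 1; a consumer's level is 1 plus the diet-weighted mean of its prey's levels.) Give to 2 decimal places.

Species C: 1 + 1 = 2
Species D: 1 + (0.28×1 + 0.12×2 + 0.6×1) = 2.12
Species E: 1 + 2.12 = 3.12
Species F: 1 + (0.51×1 + 0.23×2 + 0.26×3.12) = 2.7812
Species G: 1 + 3.12 = 4.12

4.12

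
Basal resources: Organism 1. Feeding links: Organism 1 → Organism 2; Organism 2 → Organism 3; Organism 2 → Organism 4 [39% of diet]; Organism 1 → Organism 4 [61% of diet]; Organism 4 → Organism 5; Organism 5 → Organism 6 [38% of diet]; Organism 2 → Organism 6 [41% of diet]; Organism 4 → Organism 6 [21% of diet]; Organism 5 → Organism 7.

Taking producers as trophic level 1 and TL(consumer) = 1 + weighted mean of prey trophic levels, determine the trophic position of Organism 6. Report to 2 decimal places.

Organism 2: 1 + 1 = 2
Organism 3: 1 + 2 = 3
Organism 4: 1 + (0.39×2 + 0.61×1) = 2.39
Organism 5: 1 + 2.39 = 3.39
Organism 6: 1 + (0.38×3.39 + 0.41×2 + 0.21×2.39) = 3.6101
Organism 7: 1 + 3.39 = 4.39

3.61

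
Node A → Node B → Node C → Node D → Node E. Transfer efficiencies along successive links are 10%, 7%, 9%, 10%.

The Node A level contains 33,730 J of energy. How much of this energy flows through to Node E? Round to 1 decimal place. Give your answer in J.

2.1 J

Node B: 33730 × 0.1 = 3373 J
Node C: 3373 × 0.07 = 236.11 J
Node D: 236.11 × 0.09 = 21.2499 J
Node E: 21.2499 × 0.1 = 2.12499 J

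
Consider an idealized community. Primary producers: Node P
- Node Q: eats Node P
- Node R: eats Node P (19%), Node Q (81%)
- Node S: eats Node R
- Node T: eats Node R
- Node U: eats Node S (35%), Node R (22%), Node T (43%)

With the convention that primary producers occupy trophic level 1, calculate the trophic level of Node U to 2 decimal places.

Node Q: 1 + 1 = 2
Node R: 1 + (0.19×1 + 0.81×2) = 2.81
Node S: 1 + 2.81 = 3.81
Node T: 1 + 2.81 = 3.81
Node U: 1 + (0.35×3.81 + 0.22×2.81 + 0.43×3.81) = 4.59

4.59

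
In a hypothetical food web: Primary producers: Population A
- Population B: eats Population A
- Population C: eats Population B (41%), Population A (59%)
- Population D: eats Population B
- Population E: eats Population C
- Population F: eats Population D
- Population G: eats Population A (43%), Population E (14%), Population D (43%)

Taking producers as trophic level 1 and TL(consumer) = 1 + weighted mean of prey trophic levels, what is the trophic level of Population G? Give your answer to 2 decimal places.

3.20

Population B: 1 + 1 = 2
Population C: 1 + (0.41×2 + 0.59×1) = 2.41
Population D: 1 + 2 = 3
Population E: 1 + 2.41 = 3.41
Population F: 1 + 3 = 4
Population G: 1 + (0.43×1 + 0.14×3.41 + 0.43×3) = 3.1974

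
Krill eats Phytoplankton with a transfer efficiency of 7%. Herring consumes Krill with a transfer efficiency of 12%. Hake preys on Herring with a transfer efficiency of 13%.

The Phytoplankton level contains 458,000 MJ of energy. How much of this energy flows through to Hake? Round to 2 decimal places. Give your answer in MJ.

500.14 MJ

Krill: 458000 × 0.07 = 32060 MJ
Herring: 32060 × 0.12 = 3847.2 MJ
Hake: 3847.2 × 0.13 = 500.136 MJ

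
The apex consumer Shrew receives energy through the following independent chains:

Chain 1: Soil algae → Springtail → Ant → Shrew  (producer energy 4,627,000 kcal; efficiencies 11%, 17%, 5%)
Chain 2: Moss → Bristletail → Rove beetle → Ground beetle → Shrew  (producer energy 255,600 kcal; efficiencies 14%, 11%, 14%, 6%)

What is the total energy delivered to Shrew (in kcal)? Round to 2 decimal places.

Chain 1: 4627000 × 0.11 × 0.17 × 0.05 = 4326.245 kcal
Chain 2: 255600 × 0.14 × 0.11 × 0.14 × 0.06 = 33.064416 kcal
Total at Shrew: 4326.245 + 33.064416 = 4359.309416 kcal

4359.31 kcal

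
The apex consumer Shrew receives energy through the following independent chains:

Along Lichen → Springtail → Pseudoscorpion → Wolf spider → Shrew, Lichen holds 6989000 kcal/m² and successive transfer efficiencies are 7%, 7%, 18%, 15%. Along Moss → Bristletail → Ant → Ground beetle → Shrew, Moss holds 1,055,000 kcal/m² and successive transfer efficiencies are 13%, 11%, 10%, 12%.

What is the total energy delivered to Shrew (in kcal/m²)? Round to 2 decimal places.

1105.68 kcal/m²

Via Lichen: 6989000 × 0.07 × 0.07 × 0.18 × 0.15 = 924.6447 kcal/m²
Via Moss: 1055000 × 0.13 × 0.11 × 0.1 × 0.12 = 181.038 kcal/m²
Total at Shrew: 924.6447 + 181.038 = 1105.6827 kcal/m²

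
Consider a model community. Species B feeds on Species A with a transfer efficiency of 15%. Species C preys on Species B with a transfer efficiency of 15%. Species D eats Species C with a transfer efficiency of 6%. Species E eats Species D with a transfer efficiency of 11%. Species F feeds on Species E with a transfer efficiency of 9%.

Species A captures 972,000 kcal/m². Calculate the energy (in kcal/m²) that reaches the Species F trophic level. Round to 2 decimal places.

Species B: 972000 × 0.15 = 145800 kcal/m²
Species C: 145800 × 0.15 = 21870 kcal/m²
Species D: 21870 × 0.06 = 1312.2 kcal/m²
Species E: 1312.2 × 0.11 = 144.342 kcal/m²
Species F: 144.342 × 0.09 = 12.99078 kcal/m²

12.99 kcal/m²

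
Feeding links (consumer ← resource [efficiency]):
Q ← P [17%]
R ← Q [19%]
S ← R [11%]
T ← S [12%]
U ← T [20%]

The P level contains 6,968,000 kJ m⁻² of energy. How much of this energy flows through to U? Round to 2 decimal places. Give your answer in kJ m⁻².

594.18 kJ m⁻²

Q: 6968000 × 0.17 = 1184560 kJ m⁻²
R: 1184560 × 0.19 = 225066.4 kJ m⁻²
S: 225066.4 × 0.11 = 24757.304 kJ m⁻²
T: 24757.304 × 0.12 = 2970.87648 kJ m⁻²
U: 2970.87648 × 0.2 = 594.175296 kJ m⁻²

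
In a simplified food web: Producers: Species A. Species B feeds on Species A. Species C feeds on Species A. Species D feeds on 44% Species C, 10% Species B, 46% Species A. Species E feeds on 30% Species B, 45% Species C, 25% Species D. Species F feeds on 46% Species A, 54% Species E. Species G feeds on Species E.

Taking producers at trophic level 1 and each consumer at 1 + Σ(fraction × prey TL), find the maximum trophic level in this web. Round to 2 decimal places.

4.14

Species B: 1 + 1 = 2
Species C: 1 + 1 = 2
Species D: 1 + (0.44×2 + 0.1×2 + 0.46×1) = 2.54
Species E: 1 + (0.3×2 + 0.45×2 + 0.25×2.54) = 3.135
Species F: 1 + (0.46×1 + 0.54×3.135) = 3.1529
Species G: 1 + 3.135 = 4.135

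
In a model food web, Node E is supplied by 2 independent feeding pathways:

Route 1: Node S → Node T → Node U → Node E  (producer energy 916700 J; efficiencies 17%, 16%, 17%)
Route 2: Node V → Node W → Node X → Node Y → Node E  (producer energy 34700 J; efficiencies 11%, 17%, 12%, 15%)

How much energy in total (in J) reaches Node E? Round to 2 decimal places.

Route 1: 916700 × 0.17 × 0.16 × 0.17 = 4238.8208 J
Route 2: 34700 × 0.11 × 0.17 × 0.12 × 0.15 = 11.68002 J
Total at Node E: 4238.8208 + 11.68002 = 4250.50082 J

4250.50 J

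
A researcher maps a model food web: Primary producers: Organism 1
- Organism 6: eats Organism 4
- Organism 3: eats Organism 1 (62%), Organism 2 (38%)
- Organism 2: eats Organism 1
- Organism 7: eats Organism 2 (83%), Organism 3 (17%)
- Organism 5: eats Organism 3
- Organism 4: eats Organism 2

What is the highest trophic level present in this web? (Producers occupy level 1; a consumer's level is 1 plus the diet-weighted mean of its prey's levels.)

4

Organism 2: 1 + 1 = 2
Organism 3: 1 + (0.62×1 + 0.38×2) = 2.38
Organism 4: 1 + 2 = 3
Organism 5: 1 + 2.38 = 3.38
Organism 6: 1 + 3 = 4
Organism 7: 1 + (0.83×2 + 0.17×2.38) = 3.0646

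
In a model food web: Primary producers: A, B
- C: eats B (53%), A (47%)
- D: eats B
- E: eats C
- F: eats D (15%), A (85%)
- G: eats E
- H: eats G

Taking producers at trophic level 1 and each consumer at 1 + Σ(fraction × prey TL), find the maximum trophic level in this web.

C: 1 + (0.53×1 + 0.47×1) = 2
D: 1 + 1 = 2
E: 1 + 2 = 3
F: 1 + (0.15×2 + 0.85×1) = 2.15
G: 1 + 3 = 4
H: 1 + 4 = 5

5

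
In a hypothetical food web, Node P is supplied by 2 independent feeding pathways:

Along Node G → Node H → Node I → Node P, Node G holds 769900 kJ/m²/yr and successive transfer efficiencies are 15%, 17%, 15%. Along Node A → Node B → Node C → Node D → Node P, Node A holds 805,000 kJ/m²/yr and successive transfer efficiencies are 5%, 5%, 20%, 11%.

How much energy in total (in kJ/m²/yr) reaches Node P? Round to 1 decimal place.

2989.1 kJ/m²/yr

Via Node G: 769900 × 0.15 × 0.17 × 0.15 = 2944.8675 kJ/m²/yr
Via Node A: 805000 × 0.05 × 0.05 × 0.2 × 0.11 = 44.275 kJ/m²/yr
Total at Node P: 2944.8675 + 44.275 = 2989.1425 kJ/m²/yr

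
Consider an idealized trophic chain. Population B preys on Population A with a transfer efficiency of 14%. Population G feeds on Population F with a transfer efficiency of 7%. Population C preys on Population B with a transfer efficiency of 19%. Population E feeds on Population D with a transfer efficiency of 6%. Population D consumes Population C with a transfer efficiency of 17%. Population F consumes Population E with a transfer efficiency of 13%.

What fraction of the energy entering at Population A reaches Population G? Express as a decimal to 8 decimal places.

0.00000247

Product of link efficiencies: 0.14 × 0.19 × 0.17 × 0.06 × 0.13 × 0.07 = 0.000002469012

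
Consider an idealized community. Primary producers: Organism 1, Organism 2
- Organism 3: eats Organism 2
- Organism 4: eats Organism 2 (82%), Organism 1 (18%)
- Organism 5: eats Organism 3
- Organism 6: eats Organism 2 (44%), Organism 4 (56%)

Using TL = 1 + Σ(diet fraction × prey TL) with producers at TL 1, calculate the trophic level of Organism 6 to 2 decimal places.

Organism 3: 1 + 1 = 2
Organism 4: 1 + (0.82×1 + 0.18×1) = 2
Organism 5: 1 + 2 = 3
Organism 6: 1 + (0.44×1 + 0.56×2) = 2.56

2.56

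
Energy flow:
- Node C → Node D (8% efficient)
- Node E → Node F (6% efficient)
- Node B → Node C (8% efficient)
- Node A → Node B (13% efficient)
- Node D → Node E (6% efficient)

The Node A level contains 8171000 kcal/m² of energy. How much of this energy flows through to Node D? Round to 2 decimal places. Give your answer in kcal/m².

Node B: 8171000 × 0.13 = 1062230 kcal/m²
Node C: 1062230 × 0.08 = 84978.4 kcal/m²
Node D: 84978.4 × 0.08 = 6798.272 kcal/m²

6798.27 kcal/m²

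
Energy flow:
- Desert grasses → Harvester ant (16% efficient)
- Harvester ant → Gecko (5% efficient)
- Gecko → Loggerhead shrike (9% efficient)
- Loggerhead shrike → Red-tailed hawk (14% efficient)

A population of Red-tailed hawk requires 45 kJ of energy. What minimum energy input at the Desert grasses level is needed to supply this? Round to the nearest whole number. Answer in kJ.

446429 kJ

Cumulative transfer efficiency: 0.16 × 0.05 × 0.09 × 0.14 = 0.0001008
Desert grasses energy = 45 / 0.0001008 = 446429 kJ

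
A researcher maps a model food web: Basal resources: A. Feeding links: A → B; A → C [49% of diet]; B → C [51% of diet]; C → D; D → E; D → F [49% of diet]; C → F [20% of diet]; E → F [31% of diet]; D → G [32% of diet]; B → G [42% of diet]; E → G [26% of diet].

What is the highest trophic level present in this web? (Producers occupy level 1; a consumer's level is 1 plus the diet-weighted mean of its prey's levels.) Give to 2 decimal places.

B: 1 + 1 = 2
C: 1 + (0.49×1 + 0.51×2) = 2.51
D: 1 + 2.51 = 3.51
E: 1 + 3.51 = 4.51
F: 1 + (0.49×3.51 + 0.2×2.51 + 0.31×4.51) = 4.62
G: 1 + (0.32×3.51 + 0.42×2 + 0.26×4.51) = 4.1358

4.62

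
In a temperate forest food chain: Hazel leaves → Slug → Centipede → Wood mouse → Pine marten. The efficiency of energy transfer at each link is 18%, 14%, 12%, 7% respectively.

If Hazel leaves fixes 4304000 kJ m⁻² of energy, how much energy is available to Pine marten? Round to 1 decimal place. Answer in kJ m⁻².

911.1 kJ m⁻²

Slug: 4304000 × 0.18 = 774720 kJ m⁻²
Centipede: 774720 × 0.14 = 108460.8 kJ m⁻²
Wood mouse: 108460.8 × 0.12 = 13015.296 kJ m⁻²
Pine marten: 13015.296 × 0.07 = 911.07072 kJ m⁻²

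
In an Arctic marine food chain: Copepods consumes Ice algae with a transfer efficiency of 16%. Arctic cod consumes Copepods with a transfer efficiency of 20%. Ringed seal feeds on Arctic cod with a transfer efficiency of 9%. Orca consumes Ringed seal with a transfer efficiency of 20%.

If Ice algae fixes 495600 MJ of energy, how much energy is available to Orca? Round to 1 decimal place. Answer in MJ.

Copepods: 495600 × 0.16 = 79296 MJ
Arctic cod: 79296 × 0.2 = 15859.2 MJ
Ringed seal: 15859.2 × 0.09 = 1427.328 MJ
Orca: 1427.328 × 0.2 = 285.4656 MJ

285.5 MJ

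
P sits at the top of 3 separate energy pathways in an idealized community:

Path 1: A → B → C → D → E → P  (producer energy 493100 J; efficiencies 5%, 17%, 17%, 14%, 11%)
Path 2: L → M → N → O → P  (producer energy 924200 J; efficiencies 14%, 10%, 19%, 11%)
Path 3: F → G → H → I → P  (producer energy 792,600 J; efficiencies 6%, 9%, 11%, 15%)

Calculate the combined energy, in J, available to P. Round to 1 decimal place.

Path 1: 493100 × 0.05 × 0.17 × 0.17 × 0.14 × 0.11 = 10.9729543 J
Path 2: 924200 × 0.14 × 0.1 × 0.19 × 0.11 = 270.42092 J
Path 3: 792600 × 0.06 × 0.09 × 0.11 × 0.15 = 70.62066 J
Total at P: 10.9729543 + 270.42092 + 70.62066 = 352.0145343 J

352.0 J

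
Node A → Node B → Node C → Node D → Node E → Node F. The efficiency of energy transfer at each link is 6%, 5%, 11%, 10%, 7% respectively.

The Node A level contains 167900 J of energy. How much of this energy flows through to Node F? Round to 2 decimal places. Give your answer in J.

0.39 J

Node B: 167900 × 0.06 = 10074 J
Node C: 10074 × 0.05 = 503.7 J
Node D: 503.7 × 0.11 = 55.407 J
Node E: 55.407 × 0.1 = 5.5407 J
Node F: 5.5407 × 0.07 = 0.387849 J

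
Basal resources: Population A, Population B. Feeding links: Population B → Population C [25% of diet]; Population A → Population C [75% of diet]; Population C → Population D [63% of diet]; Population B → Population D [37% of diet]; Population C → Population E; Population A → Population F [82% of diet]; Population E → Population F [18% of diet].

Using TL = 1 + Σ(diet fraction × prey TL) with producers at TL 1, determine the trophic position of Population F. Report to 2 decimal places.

2.36

Population C: 1 + (0.25×1 + 0.75×1) = 2
Population D: 1 + (0.63×2 + 0.37×1) = 2.63
Population E: 1 + 2 = 3
Population F: 1 + (0.82×1 + 0.18×3) = 2.36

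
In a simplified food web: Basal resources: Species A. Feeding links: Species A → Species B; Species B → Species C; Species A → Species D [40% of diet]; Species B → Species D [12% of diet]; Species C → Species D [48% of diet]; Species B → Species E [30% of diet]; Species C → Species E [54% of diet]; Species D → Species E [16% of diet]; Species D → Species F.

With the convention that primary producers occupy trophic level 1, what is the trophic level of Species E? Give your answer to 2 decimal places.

Species B: 1 + 1 = 2
Species C: 1 + 2 = 3
Species D: 1 + (0.4×1 + 0.12×2 + 0.48×3) = 3.08
Species E: 1 + (0.3×2 + 0.54×3 + 0.16×3.08) = 3.7128
Species F: 1 + 3.08 = 4.08

3.71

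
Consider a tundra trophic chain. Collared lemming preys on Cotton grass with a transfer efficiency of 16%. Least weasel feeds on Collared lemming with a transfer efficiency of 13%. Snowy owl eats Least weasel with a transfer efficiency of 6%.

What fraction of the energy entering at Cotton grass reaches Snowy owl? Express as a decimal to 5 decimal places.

0.00125

Product of link efficiencies: 0.16 × 0.13 × 0.06 = 0.001248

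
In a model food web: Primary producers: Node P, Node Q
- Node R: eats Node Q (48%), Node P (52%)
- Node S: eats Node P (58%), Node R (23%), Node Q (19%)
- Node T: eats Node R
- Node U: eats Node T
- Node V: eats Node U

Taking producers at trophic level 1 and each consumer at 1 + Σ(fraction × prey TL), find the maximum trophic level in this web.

5

Node R: 1 + (0.48×1 + 0.52×1) = 2
Node S: 1 + (0.58×1 + 0.23×2 + 0.19×1) = 2.23
Node T: 1 + 2 = 3
Node U: 1 + 3 = 4
Node V: 1 + 4 = 5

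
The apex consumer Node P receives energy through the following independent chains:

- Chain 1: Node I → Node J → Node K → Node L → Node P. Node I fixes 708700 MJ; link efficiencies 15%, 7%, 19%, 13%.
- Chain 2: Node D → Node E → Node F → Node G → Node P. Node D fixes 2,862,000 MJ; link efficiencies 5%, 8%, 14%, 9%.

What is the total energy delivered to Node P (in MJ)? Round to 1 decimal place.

328.0 MJ

Chain 1: 708700 × 0.15 × 0.07 × 0.19 × 0.13 = 183.801345 MJ
Chain 2: 2862000 × 0.05 × 0.08 × 0.14 × 0.09 = 144.2448 MJ
Total at Node P: 183.801345 + 144.2448 = 328.046145 MJ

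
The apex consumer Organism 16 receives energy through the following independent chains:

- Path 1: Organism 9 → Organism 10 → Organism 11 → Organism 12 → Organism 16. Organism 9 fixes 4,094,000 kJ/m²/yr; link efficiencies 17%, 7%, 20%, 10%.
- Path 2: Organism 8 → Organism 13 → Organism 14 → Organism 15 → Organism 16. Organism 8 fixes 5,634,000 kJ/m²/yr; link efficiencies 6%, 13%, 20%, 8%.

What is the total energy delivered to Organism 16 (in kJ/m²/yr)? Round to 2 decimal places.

1677.50 kJ/m²/yr

Path 1: 4094000 × 0.17 × 0.07 × 0.2 × 0.1 = 974.372 kJ/m²/yr
Path 2: 5634000 × 0.06 × 0.13 × 0.2 × 0.08 = 703.1232 kJ/m²/yr
Total at Organism 16: 974.372 + 703.1232 = 1677.4952 kJ/m²/yr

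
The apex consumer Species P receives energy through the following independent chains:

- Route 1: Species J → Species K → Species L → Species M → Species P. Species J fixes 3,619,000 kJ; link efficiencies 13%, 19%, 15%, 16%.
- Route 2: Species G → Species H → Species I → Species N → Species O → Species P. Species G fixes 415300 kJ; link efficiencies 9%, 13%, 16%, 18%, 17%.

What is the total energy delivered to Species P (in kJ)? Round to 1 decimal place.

2169.1 kJ

Route 1: 3619000 × 0.13 × 0.19 × 0.15 × 0.16 = 2145.3432 kJ
Route 2: 415300 × 0.09 × 0.13 × 0.16 × 0.18 × 0.17 = 23.78971296 kJ
Total at Species P: 2145.3432 + 23.78971296 = 2169.13291296 kJ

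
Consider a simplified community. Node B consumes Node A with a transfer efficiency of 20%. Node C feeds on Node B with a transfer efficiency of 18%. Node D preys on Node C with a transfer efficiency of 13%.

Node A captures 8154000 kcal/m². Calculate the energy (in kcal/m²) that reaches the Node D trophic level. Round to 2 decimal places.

Node B: 8154000 × 0.2 = 1630800 kcal/m²
Node C: 1630800 × 0.18 = 293544 kcal/m²
Node D: 293544 × 0.13 = 38160.72 kcal/m²

38160.72 kcal/m²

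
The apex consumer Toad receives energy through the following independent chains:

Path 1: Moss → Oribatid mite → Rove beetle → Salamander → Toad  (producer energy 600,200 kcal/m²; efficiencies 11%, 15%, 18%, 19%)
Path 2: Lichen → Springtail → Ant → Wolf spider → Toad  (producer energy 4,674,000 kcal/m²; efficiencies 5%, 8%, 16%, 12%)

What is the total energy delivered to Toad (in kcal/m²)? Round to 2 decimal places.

697.66 kcal/m²

Path 1: 600200 × 0.11 × 0.15 × 0.18 × 0.19 = 338.69286 kcal/m²
Path 2: 4674000 × 0.05 × 0.08 × 0.16 × 0.12 = 358.9632 kcal/m²
Total at Toad: 338.69286 + 358.9632 = 697.65606 kcal/m²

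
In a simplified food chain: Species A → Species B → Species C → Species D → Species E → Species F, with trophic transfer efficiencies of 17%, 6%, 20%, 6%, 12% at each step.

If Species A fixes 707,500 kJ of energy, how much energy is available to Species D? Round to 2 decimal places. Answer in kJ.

1443.30 kJ

Species B: 707500 × 0.17 = 120275 kJ
Species C: 120275 × 0.06 = 7216.5 kJ
Species D: 7216.5 × 0.2 = 1443.3 kJ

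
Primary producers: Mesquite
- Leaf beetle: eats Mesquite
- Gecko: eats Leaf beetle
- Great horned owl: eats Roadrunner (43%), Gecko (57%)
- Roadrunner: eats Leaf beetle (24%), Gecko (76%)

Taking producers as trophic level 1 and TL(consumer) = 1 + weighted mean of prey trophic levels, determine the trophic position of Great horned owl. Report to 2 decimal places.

Leaf beetle: 1 + 1 = 2
Gecko: 1 + 2 = 3
Roadrunner: 1 + (0.24×2 + 0.76×3) = 3.76
Great horned owl: 1 + (0.43×3.76 + 0.57×3) = 4.3268

4.33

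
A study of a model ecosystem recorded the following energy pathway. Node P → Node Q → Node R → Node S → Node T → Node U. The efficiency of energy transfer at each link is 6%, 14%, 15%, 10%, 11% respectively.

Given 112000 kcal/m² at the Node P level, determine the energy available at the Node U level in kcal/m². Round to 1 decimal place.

Node Q: 112000 × 0.06 = 6720 kcal/m²
Node R: 6720 × 0.14 = 940.8 kcal/m²
Node S: 940.8 × 0.15 = 141.12 kcal/m²
Node T: 141.12 × 0.1 = 14.112 kcal/m²
Node U: 14.112 × 0.11 = 1.55232 kcal/m²

1.6 kcal/m²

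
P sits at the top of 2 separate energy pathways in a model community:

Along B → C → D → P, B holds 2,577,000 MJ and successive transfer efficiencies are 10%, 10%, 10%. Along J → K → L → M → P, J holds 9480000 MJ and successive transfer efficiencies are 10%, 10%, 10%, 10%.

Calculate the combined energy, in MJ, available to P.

Via B: 2577000 × 0.1 × 0.1 × 0.1 = 2577 MJ
Via J: 9480000 × 0.1 × 0.1 × 0.1 × 0.1 = 948 MJ
Total at P: 2577 + 948 = 3525 MJ

3525 MJ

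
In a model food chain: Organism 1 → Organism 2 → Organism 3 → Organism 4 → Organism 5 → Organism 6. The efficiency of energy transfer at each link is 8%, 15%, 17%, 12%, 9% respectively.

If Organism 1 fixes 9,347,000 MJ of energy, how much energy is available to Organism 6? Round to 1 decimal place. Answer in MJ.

205.9 MJ

Organism 2: 9347000 × 0.08 = 747760 MJ
Organism 3: 747760 × 0.15 = 112164 MJ
Organism 4: 112164 × 0.17 = 19067.88 MJ
Organism 5: 19067.88 × 0.12 = 2288.1456 MJ
Organism 6: 2288.1456 × 0.09 = 205.933104 MJ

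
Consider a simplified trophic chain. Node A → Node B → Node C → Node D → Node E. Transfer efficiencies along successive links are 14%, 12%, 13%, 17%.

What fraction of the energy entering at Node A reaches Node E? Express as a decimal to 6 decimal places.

Product of link efficiencies: 0.14 × 0.12 × 0.13 × 0.17 = 0.00037128

0.000371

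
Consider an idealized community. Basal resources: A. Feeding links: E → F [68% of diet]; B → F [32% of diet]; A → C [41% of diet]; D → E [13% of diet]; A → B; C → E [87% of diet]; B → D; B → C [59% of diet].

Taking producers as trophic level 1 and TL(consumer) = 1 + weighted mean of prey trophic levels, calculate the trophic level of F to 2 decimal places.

B: 1 + 1 = 2
C: 1 + (0.41×1 + 0.59×2) = 2.59
D: 1 + 2 = 3
E: 1 + (0.87×2.59 + 0.13×3) = 3.6433
F: 1 + (0.32×2 + 0.68×3.6433) = 4.117444

4.12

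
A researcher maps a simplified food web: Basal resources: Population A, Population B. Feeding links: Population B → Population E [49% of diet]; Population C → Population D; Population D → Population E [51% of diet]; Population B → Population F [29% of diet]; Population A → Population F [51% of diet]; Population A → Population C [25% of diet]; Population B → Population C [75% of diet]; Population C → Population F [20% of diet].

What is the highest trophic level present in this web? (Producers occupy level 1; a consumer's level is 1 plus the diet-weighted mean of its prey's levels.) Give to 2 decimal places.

Population C: 1 + (0.25×1 + 0.75×1) = 2
Population D: 1 + 2 = 3
Population E: 1 + (0.49×1 + 0.51×3) = 3.02
Population F: 1 + (0.2×2 + 0.51×1 + 0.29×1) = 2.2

3.02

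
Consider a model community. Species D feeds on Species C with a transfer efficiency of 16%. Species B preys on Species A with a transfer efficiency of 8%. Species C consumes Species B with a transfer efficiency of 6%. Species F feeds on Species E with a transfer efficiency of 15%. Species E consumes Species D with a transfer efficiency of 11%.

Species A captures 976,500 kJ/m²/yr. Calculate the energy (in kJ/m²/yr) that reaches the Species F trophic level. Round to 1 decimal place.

Species B: 976500 × 0.08 = 78120 kJ/m²/yr
Species C: 78120 × 0.06 = 4687.2 kJ/m²/yr
Species D: 4687.2 × 0.16 = 749.952 kJ/m²/yr
Species E: 749.952 × 0.11 = 82.49472 kJ/m²/yr
Species F: 82.49472 × 0.15 = 12.374208 kJ/m²/yr

12.4 kJ/m²/yr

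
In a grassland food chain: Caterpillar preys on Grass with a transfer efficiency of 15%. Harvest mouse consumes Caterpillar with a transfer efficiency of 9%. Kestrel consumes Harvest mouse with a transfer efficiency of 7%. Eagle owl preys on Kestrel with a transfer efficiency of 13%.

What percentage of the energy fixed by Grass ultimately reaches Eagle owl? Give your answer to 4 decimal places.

0.0123%

Product of link efficiencies: 0.15 × 0.09 × 0.07 × 0.13 = 0.00012285
As a percentage: 0.00012285 × 100 = 0.0123%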